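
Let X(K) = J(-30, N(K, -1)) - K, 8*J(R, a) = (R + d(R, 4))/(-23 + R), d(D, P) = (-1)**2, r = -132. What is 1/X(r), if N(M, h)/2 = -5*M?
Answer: 424/55997 ≈ 0.0075718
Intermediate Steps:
d(D, P) = 1
N(M, h) = -10*M (N(M, h) = 2*(-5*M) = -10*M)
J(R, a) = (1 + R)/(8*(-23 + R)) (J(R, a) = ((R + 1)/(-23 + R))/8 = ((1 + R)/(-23 + R))/8 = (1 + R)/(8*(-23 + R)))
X(K) = 29/424 - K (X(K) = (1 - 30)/(8*(-23 - 30)) - K = (1/8)*(-29)/(-53) - K = (1/8)*(-1/53)*(-29) - K = 29/424 - K)
1/X(r) = 1/(29/424 - 1*(-132)) = 1/(29/424 + 132) = 1/(55997/424) = 424/55997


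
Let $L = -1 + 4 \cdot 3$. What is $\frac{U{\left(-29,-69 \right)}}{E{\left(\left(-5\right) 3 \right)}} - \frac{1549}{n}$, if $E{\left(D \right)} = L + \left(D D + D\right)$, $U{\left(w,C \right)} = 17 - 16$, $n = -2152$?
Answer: $\frac{344481}{475592} \approx 0.72432$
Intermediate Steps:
$U{\left(w,C \right)} = 1$ ($U{\left(w,C \right)} = 17 - 16 = 1$)
$L = 11$ ($L = -1 + 12 = 11$)
$E{\left(D \right)} = 11 + D + D^{2}$ ($E{\left(D \right)} = 11 + \left(D D + D\right) = 11 + \left(D^{2} + D\right) = 11 + \left(D + D^{2}\right) = 11 + D + D^{2}$)
$\frac{U{\left(-29,-69 \right)}}{E{\left(\left(-5\right) 3 \right)}} - \frac{1549}{n} = 1 \frac{1}{11 - 15 + \left(\left(-5\right) 3\right)^{2}} - \frac{1549}{-2152} = 1 \frac{1}{11 - 15 + \left(-15\right)^{2}} - - \frac{1549}{2152} = 1 \frac{1}{11 - 15 + 225} + \frac{1549}{2152} = 1 \cdot \frac{1}{221} + \frac{1549}{2152} = \frac{1}{221} + \frac{1549}{2152} = \frac{344481}{475592}$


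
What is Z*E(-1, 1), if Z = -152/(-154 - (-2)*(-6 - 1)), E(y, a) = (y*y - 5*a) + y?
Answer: -95/21 ≈ -4.5238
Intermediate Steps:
E(y, a) = y + y² - 5*a (E(y, a) = (y² - 5*a) + y = y + y² - 5*a)
Z = 19/21 (Z = -152/(-154 - (-2)*(-7)) = -152/(-154 - 1*14) = -152/(-154 - 14) = -152/(-168) = -152*(-1/168) = 19/21 ≈ 0.90476)
Z*E(-1, 1) = 19*(-1 + (-1)² - 5*1)/21 = 19*(-1 + 1 - 5)/21 = (19/21)*(-5) = -95/21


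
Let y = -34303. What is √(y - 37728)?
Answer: I*√72031 ≈ 268.39*I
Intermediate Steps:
√(y - 37728) = √(-34303 - 37728) = √(-72031) = I*√72031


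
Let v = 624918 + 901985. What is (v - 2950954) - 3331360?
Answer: -4755411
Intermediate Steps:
v = 1526903
(v - 2950954) - 3331360 = (1526903 - 2950954) - 3331360 = -1424051 - 3331360 = -4755411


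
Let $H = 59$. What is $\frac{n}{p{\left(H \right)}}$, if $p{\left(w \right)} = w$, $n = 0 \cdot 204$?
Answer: $0$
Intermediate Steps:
$n = 0$
$\frac{n}{p{\left(H \right)}} = \frac{0}{59} = 0 \cdot \frac{1}{59} = 0$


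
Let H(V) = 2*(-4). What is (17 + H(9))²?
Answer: 81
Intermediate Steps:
H(V) = -8
(17 + H(9))² = (17 - 8)² = 9² = 81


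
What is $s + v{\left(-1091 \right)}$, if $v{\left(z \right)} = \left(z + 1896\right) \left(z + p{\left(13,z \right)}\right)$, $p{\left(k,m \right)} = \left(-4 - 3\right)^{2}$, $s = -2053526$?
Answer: $-2892336$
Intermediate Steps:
$p{\left(k,m \right)} = 49$ ($p{\left(k,m \right)} = \left(-7\right)^{2} = 49$)
$v{\left(z \right)} = \left(49 + z\right) \left(1896 + z\right)$ ($v{\left(z \right)} = \left(z + 1896\right) \left(z + 49\right) = \left(1896 + z\right) \left(49 + z\right) = \left(49 + z\right) \left(1896 + z\right)$)
$s + v{\left(-1091 \right)} = -2053526 + \left(92904 + \left(-1091\right)^{2} + 1945 \left(-1091\right)\right) = -2053526 + \left(92904 + 1190281 - 2121995\right) = -2053526 - 838810 = -2892336$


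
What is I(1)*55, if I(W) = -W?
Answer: -55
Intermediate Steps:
I(1)*55 = -1*1*55 = -1*55 = -55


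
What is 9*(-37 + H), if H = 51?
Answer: 126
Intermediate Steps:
9*(-37 + H) = 9*(-37 + 51) = 9*14 = 126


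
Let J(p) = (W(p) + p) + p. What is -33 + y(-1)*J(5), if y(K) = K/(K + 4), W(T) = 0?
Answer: -109/3 ≈ -36.333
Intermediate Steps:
y(K) = K/(4 + K)
J(p) = 2*p (J(p) = (0 + p) + p = p + p = 2*p)
-33 + y(-1)*J(5) = -33 + (-1/(4 - 1))*(2*5) = -33 - 1/3*10 = -33 - 1*⅓*10 = -33 - ⅓*10 = -33 - 10/3 = -109/3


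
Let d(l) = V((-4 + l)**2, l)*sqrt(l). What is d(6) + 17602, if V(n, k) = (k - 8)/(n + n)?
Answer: 17602 - sqrt(6)/4 ≈ 17601.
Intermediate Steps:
V(n, k) = (-8 + k)/(2*n) (V(n, k) = (-8 + k)/((2*n)) = (-8 + k)*(1/(2*n)) = (-8 + k)/(2*n))
d(l) = sqrt(l)*(-8 + l)/(2*(-4 + l)**2) (d(l) = ((-8 + l)/(2*((-4 + l)**2)))*sqrt(l) = ((-8 + l)/(2*(-4 + l)**2))*sqrt(l) = sqrt(l)*(-8 + l)/(2*(-4 + l)**2))
d(6) + 17602 = sqrt(6)*(-8 + 6)/(2*(-4 + 6)**2) + 17602 = (1/2)*sqrt(6)*(-2)/2**2 + 17602 = (1/2)*sqrt(6)*(1/4)*(-2) + 17602 = -sqrt(6)/4 + 17602 = 17602 - sqrt(6)/4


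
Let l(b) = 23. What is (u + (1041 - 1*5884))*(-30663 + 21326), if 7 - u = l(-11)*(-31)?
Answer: 38496451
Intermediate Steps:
u = 720 (u = 7 - 23*(-31) = 7 - 1*(-713) = 7 + 713 = 720)
(u + (1041 - 1*5884))*(-30663 + 21326) = (720 + (1041 - 1*5884))*(-30663 + 21326) = (720 + (1041 - 5884))*(-9337) = (720 - 4843)*(-9337) = -4123*(-9337) = 38496451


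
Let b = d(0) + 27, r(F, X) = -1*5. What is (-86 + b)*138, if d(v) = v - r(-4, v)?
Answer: -7452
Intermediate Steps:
r(F, X) = -5
d(v) = 5 + v (d(v) = v - 1*(-5) = v + 5 = 5 + v)
b = 32 (b = (5 + 0) + 27 = 5 + 27 = 32)
(-86 + b)*138 = (-86 + 32)*138 = -54*138 = -7452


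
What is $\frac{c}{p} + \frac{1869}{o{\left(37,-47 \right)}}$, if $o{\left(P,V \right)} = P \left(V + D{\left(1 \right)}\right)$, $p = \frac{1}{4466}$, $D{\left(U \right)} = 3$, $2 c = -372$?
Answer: $- \frac{1352342397}{1628} \approx -8.3068 \cdot 10^{5}$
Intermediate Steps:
$c = -186$ ($c = \frac{1}{2} \left(-372\right) = -186$)
$p = \frac{1}{4466} \approx 0.00022391$
$o{\left(P,V \right)} = P \left(3 + V\right)$ ($o{\left(P,V \right)} = P \left(V + 3\right) = P \left(3 + V\right)$)
$\frac{c}{p} + \frac{1869}{o{\left(37,-47 \right)}} = - 186 \frac{1}{\frac{1}{4466}} + \frac{1869}{37 \left(3 - 47\right)} = \left(-186\right) 4466 + \frac{1869}{37 \left(-44\right)} = -830676 + \frac{1869}{-1628} = -830676 + 1869 \left(- \frac{1}{1628}\right) = -830676 - \frac{1869}{1628} = - \frac{1352342397}{1628}$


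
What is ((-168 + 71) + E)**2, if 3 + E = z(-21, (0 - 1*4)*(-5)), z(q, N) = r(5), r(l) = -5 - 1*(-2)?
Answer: 10609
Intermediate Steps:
r(l) = -3 (r(l) = -5 + 2 = -3)
z(q, N) = -3
E = -6 (E = -3 - 3 = -6)
((-168 + 71) + E)**2 = ((-168 + 71) - 6)**2 = (-97 - 6)**2 = (-103)**2 = 10609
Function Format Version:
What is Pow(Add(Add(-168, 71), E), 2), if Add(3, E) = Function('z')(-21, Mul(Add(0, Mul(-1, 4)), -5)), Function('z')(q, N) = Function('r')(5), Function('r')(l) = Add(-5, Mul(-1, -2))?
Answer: 10609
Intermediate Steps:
Function('r')(l) = -3 (Function('r')(l) = Add(-5, 2) = -3)
Function('z')(q, N) = -3
E = -6 (E = Add(-3, -3) = -6)
Pow(Add(Add(-168, 71), E), 2) = Pow(Add(Add(-168, 71), -6), 2) = Pow(Add(-97, -6), 2) = Pow(-103, 2) = 10609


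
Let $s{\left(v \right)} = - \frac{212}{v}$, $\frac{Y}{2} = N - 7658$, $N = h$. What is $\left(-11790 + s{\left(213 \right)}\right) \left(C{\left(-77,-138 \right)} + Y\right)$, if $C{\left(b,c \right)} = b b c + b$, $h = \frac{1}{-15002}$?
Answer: $\frac{15703784844774272}{1597713} \approx 9.8289 \cdot 10^{9}$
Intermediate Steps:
$h = - \frac{1}{15002} \approx -6.6658 \cdot 10^{-5}$
$N = - \frac{1}{15002} \approx -6.6658 \cdot 10^{-5}$
$C{\left(b,c \right)} = b + c b^{2}$ ($C{\left(b,c \right)} = b^{2} c + b = c b^{2} + b = b + c b^{2}$)
$Y = - \frac{114885317}{7501}$ ($Y = 2 \left(- \frac{1}{15002} - 7658\right) = 2 \left(- \frac{114885317}{15002}\right) = - \frac{114885317}{7501} \approx -15316.0$)
$\left(-11790 + s{\left(213 \right)}\right) \left(C{\left(-77,-138 \right)} + Y\right) = \left(-11790 - \frac{212}{213}\right) \left(- 77 \left(1 - -10626\right) - \frac{114885317}{7501}\right) = \left(-11790 - \frac{212}{213}\right) \left(- 77 \left(1 + 10626\right) - \frac{114885317}{7501}\right) = \left(-11790 - \frac{212}{213}\right) \left(\left(-77\right) 10627 - \frac{114885317}{7501}\right) = - \frac{2511482 \left(-818279 - \frac{114885317}{7501}\right)}{213} = \left(- \frac{2511482}{213}\right) \left(- \frac{6252796096}{7501}\right) = \frac{15703784844774272}{1597713}$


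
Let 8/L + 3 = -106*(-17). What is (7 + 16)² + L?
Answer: 951679/1799 ≈ 529.00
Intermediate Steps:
L = 8/1799 (L = 8/(-3 - 106*(-17)) = 8/(-3 + 1802) = 8/1799 ≈ 0.0044469)
(7 + 16)² + L = (7 + 16)² + 8/1799 = 23² + 8/1799 = 529 + 8/1799 = 951679/1799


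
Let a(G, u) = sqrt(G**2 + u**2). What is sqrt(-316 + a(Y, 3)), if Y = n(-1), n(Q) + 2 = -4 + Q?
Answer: sqrt(-316 + sqrt(58)) ≈ 17.561*I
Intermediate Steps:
n(Q) = -6 + Q (n(Q) = -2 + (-4 + Q) = -6 + Q)
Y = -7 (Y = -6 - 1 = -7)
sqrt(-316 + a(Y, 3)) = sqrt(-316 + sqrt((-7)**2 + 3**2)) = sqrt(-316 + sqrt(49 + 9)) = sqrt(-316 + sqrt(58))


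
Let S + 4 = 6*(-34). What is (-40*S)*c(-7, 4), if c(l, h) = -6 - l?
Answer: 8320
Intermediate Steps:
S = -208 (S = -4 + 6*(-34) = -4 - 204 = -208)
(-40*S)*c(-7, 4) = (-40*(-208))*(-6 - 1*(-7)) = 8320*(-6 + 7) = 8320*1 = 8320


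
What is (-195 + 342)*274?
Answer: 40278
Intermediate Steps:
(-195 + 342)*274 = 147*274 = 40278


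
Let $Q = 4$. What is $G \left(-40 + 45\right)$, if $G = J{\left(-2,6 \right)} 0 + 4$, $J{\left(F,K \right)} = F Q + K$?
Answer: $20$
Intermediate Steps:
$J{\left(F,K \right)} = K + 4 F$ ($J{\left(F,K \right)} = F 4 + K = 4 F + K = K + 4 F$)
$G = 4$ ($G = \left(6 + 4 \left(-2\right)\right) 0 + 4 = \left(6 - 8\right) 0 + 4 = \left(-2\right) 0 + 4 = 0 + 4 = 4$)
$G \left(-40 + 45\right) = 4 \left(-40 + 45\right) = 4 \cdot 5 = 20$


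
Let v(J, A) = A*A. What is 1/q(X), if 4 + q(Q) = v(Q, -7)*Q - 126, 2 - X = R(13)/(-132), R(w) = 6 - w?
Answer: -132/4567 ≈ -0.028903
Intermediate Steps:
v(J, A) = A**2
X = 257/132 (X = 2 - (6 - 1*13)/(-132) = 2 - (6 - 13)*(-1)/132 = 2 - (-7)*(-1)/132 = 2 - 1*7/132 = 2 - 7/132 = 257/132 ≈ 1.9470)
q(Q) = -130 + 49*Q (q(Q) = -4 + ((-7)**2*Q - 126) = -4 + (49*Q - 126) = -4 + (-126 + 49*Q) = -130 + 49*Q)
1/q(X) = 1/(-130 + 49*(257/132)) = 1/(-130 + 12593/132) = 1/(-4567/132) = -132/4567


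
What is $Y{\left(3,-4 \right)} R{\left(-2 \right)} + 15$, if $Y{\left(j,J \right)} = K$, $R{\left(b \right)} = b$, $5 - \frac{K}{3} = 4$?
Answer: $9$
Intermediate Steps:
$K = 3$ ($K = 15 - 12 = 3$)
$Y{\left(j,J \right)} = 3$
$Y{\left(3,-4 \right)} R{\left(-2 \right)} + 15 = 3 \left(-2\right) + 15 = -6 + 15 = 9$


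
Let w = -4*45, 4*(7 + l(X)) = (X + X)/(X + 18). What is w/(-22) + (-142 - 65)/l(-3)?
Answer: 29160/781 ≈ 37.337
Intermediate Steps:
l(X) = -7 + X/(2*(18 + X)) (l(X) = -7 + ((X + X)/(X + 18))/4 = -7 + ((2*X)/(18 + X))/4 = -7 + (2*X/(18 + X))/4 = -7 + X/(2*(18 + X)))
w = -180
w/(-22) + (-142 - 65)/l(-3) = -180/(-22) + (-142 - 65)/(((-252 - 13*(-3))/(2*(18 - 3)))) = -180*(-1/22) - 207*30/(-252 + 39) = 90/11 - 207/((½)*(1/15)*(-213)) = 90/11 - 207/(-71/10) = 90/11 - 207*(-10/71) = 90/11 + 2070/71 = 29160/781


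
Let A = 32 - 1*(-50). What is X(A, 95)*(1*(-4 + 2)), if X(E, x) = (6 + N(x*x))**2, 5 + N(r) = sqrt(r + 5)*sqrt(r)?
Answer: -162991502 - 380*sqrt(9030) ≈ -1.6303e+8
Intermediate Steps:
A = 82 (A = 32 + 50 = 82)
N(r) = -5 + sqrt(r)*sqrt(5 + r) (N(r) = -5 + sqrt(r + 5)*sqrt(r) = -5 + sqrt(5 + r)*sqrt(r) = -5 + sqrt(r)*sqrt(5 + r))
X(E, x) = (1 + sqrt(x**2)*sqrt(5 + x**2))**2 (X(E, x) = (6 + (-5 + sqrt(x*x)*sqrt(5 + x*x)))**2 = (6 + (-5 + sqrt(x**2)*sqrt(5 + x**2)))**2 = (1 + sqrt(x**2)*sqrt(5 + x**2))**2)
X(A, 95)*(1*(-4 + 2)) = (1 + sqrt(95**2)*sqrt(5 + 95**2))**2*(1*(-4 + 2)) = (1 + sqrt(9025)*sqrt(5 + 9025))**2*(1*(-2)) = (1 + 95*sqrt(9030))**2*(-2) = -2*(1 + 95*sqrt(9030))**2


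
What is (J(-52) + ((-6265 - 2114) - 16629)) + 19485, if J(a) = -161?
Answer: -5684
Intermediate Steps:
(J(-52) + ((-6265 - 2114) - 16629)) + 19485 = (-161 + ((-6265 - 2114) - 16629)) + 19485 = (-161 + (-8379 - 16629)) + 19485 = (-161 - 25008) + 19485 = -25169 + 19485 = -5684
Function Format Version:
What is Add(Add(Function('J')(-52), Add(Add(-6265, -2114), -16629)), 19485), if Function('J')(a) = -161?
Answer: -5684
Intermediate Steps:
Add(Add(Function('J')(-52), Add(Add(-6265, -2114), -16629)), 19485) = Add(Add(-161, Add(Add(-6265, -2114), -16629)), 19485) = Add(Add(-161, Add(-8379, -16629)), 19485) = Add(Add(-161, -25008), 19485) = Add(-25169, 19485) = -5684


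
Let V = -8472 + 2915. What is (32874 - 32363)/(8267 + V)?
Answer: 511/2710 ≈ 0.18856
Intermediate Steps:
V = -5557
(32874 - 32363)/(8267 + V) = (32874 - 32363)/(8267 - 5557) = 511/2710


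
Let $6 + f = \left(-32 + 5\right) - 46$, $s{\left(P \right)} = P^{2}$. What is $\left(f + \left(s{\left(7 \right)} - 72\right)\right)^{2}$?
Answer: $10404$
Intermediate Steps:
$f = -79$ ($f = -6 + \left(\left(-32 + 5\right) - 46\right) = -6 - 73 = -79$)
$\left(f + \left(s{\left(7 \right)} - 72\right)\right)^{2} = \left(-79 + \left(7^{2} - 72\right)\right)^{2} = \left(-79 + \left(49 - 72\right)\right)^{2} = \left(-79 - 23\right)^{2} = \left(-102\right)^{2} = 10404$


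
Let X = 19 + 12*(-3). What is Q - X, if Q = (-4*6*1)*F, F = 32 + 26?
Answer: -1375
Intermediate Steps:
F = 58
Q = -1392 (Q = (-4*6*1)*58 = -24*1*58 = -24*58 = -1392)
X = -17 (X = 19 - 36 = -17)
Q - X = -1392 - 1*(-17) = -1392 + 17 = -1375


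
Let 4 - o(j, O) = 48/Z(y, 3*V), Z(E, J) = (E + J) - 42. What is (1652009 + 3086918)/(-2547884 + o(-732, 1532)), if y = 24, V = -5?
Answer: -52128197/28026664 ≈ -1.8600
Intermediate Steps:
Z(E, J) = -42 + E + J
o(j, O) = 60/11 (o(j, O) = 4 - 48/(-42 + 24 + 3*(-5)) = 4 - 48/(-42 + 24 - 15) = 4 - 48/(-33) = 4 - 48*(-1)/33 = 4 - 1*(-16/11) = 4 + 16/11 = 60/11)
(1652009 + 3086918)/(-2547884 + o(-732, 1532)) = (1652009 + 3086918)/(-2547884 + 60/11) = 4738927/(-28026664/11) = 4738927*(-11/28026664) = -52128197/28026664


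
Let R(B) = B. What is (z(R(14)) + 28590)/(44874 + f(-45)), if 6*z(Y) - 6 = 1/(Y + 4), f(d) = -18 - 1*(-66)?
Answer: 3087829/4851576 ≈ 0.63646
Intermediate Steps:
f(d) = 48 (f(d) = -18 + 66 = 48)
z(Y) = 1 + 1/(6*(4 + Y)) (z(Y) = 1 + 1/(6*(Y + 4)) = 1 + 1/(6*(4 + Y)))
(z(R(14)) + 28590)/(44874 + f(-45)) = ((25/6 + 14)/(4 + 14) + 28590)/(44874 + 48) = ((109/6)/18 + 28590)/44922 = ((1/18)*(109/6) + 28590)*(1/44922) = (109/108 + 28590)*(1/44922) = (3087829/108)*(1/44922) = 3087829/4851576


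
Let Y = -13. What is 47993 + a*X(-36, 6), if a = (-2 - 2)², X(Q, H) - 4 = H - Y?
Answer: 48361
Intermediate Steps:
X(Q, H) = 17 + H (X(Q, H) = 4 + (H - 1*(-13)) = 4 + (H + 13) = 4 + (13 + H) = 17 + H)
a = 16 (a = (-4)² = 16)
47993 + a*X(-36, 6) = 47993 + 16*(17 + 6) = 47993 + 16*23 = 47993 + 368 = 48361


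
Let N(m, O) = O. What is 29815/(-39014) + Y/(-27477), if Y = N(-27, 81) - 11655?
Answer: -40853191/119109742 ≈ -0.34299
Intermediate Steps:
Y = -11574 (Y = 81 - 11655 = -11574)
29815/(-39014) + Y/(-27477) = 29815/(-39014) - 11574/(-27477) = 29815*(-1/39014) - 11574*(-1/27477) = -29815/39014 + 1286/3053 = -40853191/119109742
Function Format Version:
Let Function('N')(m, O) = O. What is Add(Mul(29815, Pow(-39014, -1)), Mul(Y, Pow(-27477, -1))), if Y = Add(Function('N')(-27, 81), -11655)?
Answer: Rational(-40853191, 119109742) ≈ -0.34299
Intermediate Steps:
Y = -11574 (Y = Add(81, -11655) = -11574)
Add(Mul(29815, Pow(-39014, -1)), Mul(Y, Pow(-27477, -1))) = Add(Mul(29815, Pow(-39014, -1)), Mul(-11574, Pow(-27477, -1))) = Add(Mul(29815, Rational(-1, 39014)), Mul(-11574, Rational(-1, 27477))) = Add(Rational(-29815, 39014), Rational(1286, 3053)) = Rational(-40853191, 119109742)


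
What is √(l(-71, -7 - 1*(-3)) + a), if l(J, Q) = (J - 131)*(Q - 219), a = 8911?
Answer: √53957 ≈ 232.29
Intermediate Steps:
l(J, Q) = (-219 + Q)*(-131 + J) (l(J, Q) = (-131 + J)*(-219 + Q) = (-219 + Q)*(-131 + J))
√(l(-71, -7 - 1*(-3)) + a) = √((28689 - 219*(-71) - 131*(-7 - 1*(-3)) - 71*(-7 - 1*(-3))) + 8911) = √((28689 + 15549 - 131*(-7 + 3) - 71*(-7 + 3)) + 8911) = √((28689 + 15549 - 131*(-4) - 71*(-4)) + 8911) = √((28689 + 15549 + 524 + 284) + 8911) = √(45046 + 8911) = √53957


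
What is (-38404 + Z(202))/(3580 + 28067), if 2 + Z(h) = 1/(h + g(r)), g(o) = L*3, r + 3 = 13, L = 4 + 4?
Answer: -1239965/1021746 ≈ -1.2136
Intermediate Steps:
L = 8
r = 10 (r = -3 + 13 = 10)
g(o) = 24 (g(o) = 8*3 = 24)
Z(h) = -2 + 1/(24 + h) (Z(h) = -2 + 1/(h + 24) = -2 + 1/(24 + h))
(-38404 + Z(202))/(3580 + 28067) = (-38404 + (-47 - 2*202)/(24 + 202))/(3580 + 28067) = (-38404 + (-47 - 404)/226)/31647 = (-38404 + (1/226)*(-451))*(1/31647) = (-38404 - 451/226)*(1/31647) = -8679755/226*1/31647 = -1239965/1021746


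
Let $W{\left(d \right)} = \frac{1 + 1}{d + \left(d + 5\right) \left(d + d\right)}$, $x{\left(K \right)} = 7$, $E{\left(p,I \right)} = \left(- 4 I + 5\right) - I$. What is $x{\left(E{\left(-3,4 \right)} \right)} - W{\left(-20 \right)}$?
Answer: $\frac{2029}{290} \approx 6.9966$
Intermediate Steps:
$E{\left(p,I \right)} = 5 - 5 I$ ($E{\left(p,I \right)} = \left(5 - 4 I\right) - I = 5 - 5 I$)
$W{\left(d \right)} = \frac{2}{d + 2 d \left(5 + d\right)}$ ($W{\left(d \right)} = \frac{2}{d + \left(5 + d\right) 2 d} = \frac{2}{d + 2 d \left(5 + d\right)}$)
$x{\left(E{\left(-3,4 \right)} \right)} - W{\left(-20 \right)} = 7 - \frac{2}{\left(-20\right) \left(11 + 2 \left(-20\right)\right)} = 7 - 2 \left(- \frac{1}{20}\right) \frac{1}{11 - 40} = 7 - 2 \left(- \frac{1}{20}\right) \frac{1}{-29} = 7 - 2 \left(- \frac{1}{20}\right) \left(- \frac{1}{29}\right) = 7 - \frac{1}{290} = \frac{2029}{290}$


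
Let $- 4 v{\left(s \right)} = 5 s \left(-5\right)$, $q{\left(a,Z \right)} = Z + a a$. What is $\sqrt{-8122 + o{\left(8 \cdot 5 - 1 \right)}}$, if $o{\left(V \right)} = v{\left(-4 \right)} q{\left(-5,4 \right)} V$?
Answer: $i \sqrt{36397} \approx 190.78 i$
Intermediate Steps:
$q{\left(a,Z \right)} = Z + a^{2}$
$v{\left(s \right)} = \frac{25 s}{4}$ ($v{\left(s \right)} = - \frac{5 s \left(-5\right)}{4} = - \frac{\left(-25\right) s}{4} = \frac{25 s}{4}$)
$o{\left(V \right)} = - 725 V$ ($o{\left(V \right)} = \frac{25}{4} \left(-4\right) \left(4 + \left(-5\right)^{2}\right) V = - 25 \left(4 + 25\right) V = \left(-25\right) 29 V = - 725 V$)
$\sqrt{-8122 + o{\left(8 \cdot 5 - 1 \right)}} = \sqrt{-8122 - 725 \left(8 \cdot 5 - 1\right)} = \sqrt{-8122 - 725 \left(40 - 1\right)} = \sqrt{-8122 - 28275} = \sqrt{-36397} = i \sqrt{36397}$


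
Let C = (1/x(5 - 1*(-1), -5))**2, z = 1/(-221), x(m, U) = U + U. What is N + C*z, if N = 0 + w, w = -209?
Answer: -4618901/22100 ≈ -209.00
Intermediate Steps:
x(m, U) = 2*U
z = -1/221 ≈ -0.0045249
N = -209 (N = 0 - 209 = -209)
C = 1/100 (C = (1/(2*(-5)))**2 = (1/(-10))**2 = (-1/10)**2 = 1/100 ≈ 0.010000)
N + C*z = -209 + (1/100)*(-1/221) = -209 - 1/22100 = -4618901/22100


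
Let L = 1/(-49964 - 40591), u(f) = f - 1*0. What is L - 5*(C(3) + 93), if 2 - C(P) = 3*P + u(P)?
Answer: -37580326/90555 ≈ -415.00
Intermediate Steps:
u(f) = f (u(f) = f + 0 = f)
C(P) = 2 - 4*P (C(P) = 2 - (3*P + P) = 2 - 4*P)
L = -1/90555 (L = 1/(-90555) = -1/90555 ≈ -1.1043e-5)
L - 5*(C(3) + 93) = -1/90555 - 5*((2 - 4*3) + 93) = -1/90555 - 5*((2 - 12) + 93) = -1/90555 - 5*(-10 + 93) = -1/90555 - 5*83 = -1/90555 - 1*415 = -1/90555 - 415 = -37580326/90555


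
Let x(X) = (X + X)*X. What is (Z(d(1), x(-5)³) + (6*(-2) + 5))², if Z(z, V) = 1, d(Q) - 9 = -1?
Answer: 36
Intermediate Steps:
d(Q) = 8 (d(Q) = 9 - 1 = 8)
x(X) = 2*X² (x(X) = (2*X)*X = 2*X²)
(Z(d(1), x(-5)³) + (6*(-2) + 5))² = (1 + (6*(-2) + 5))² = (1 + (-12 + 5))² = (1 - 7)² = (-6)² = 36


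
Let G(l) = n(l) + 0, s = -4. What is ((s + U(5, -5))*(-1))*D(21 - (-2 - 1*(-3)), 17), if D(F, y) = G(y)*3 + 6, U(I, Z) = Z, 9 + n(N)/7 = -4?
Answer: -2403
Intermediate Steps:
n(N) = -91 (n(N) = -63 + 7*(-4) = -63 - 28 = -91)
G(l) = -91 (G(l) = -91 + 0 = -91)
D(F, y) = -267 (D(F, y) = -91*3 + 6 = -273 + 6 = -267)
((s + U(5, -5))*(-1))*D(21 - (-2 - 1*(-3)), 17) = ((-4 - 5)*(-1))*(-267) = -9*(-1)*(-267) = 9*(-267) = -2403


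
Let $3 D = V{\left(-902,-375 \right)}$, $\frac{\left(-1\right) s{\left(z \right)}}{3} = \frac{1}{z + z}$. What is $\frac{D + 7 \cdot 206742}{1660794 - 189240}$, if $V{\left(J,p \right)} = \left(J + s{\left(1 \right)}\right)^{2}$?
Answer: $\frac{20631577}{17658648} \approx 1.1684$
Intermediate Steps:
$s{\left(z \right)} = - \frac{3}{2 z}$ ($s{\left(z \right)} = - \frac{3}{z + z} = - \frac{3}{2 z}$)
$V{\left(J,p \right)} = \left(- \frac{3}{2} + J\right)^{2}$ ($V{\left(J,p \right)} = \left(J - \frac{3}{2 \cdot 1}\right)^{2} = \left(J - \frac{3}{2}\right)^{2} = \left(- \frac{3}{2} + J\right)^{2}$)
$D = \frac{3265249}{12}$ ($D = \frac{\frac{1}{4} \left(-3 + 2 \left(-902\right)\right)^{2}}{3} = \frac{\frac{1}{4} \left(-3 - 1804\right)^{2}}{3} = \frac{\frac{1}{4} \left(-1807\right)^{2}}{3} = \frac{\frac{1}{4} \cdot 3265249}{3} = \frac{1}{3} \cdot \frac{3265249}{4} = \frac{3265249}{12} \approx 2.721 \cdot 10^{5}$)
$\frac{D + 7 \cdot 206742}{1660794 - 189240} = \frac{\frac{3265249}{12} + 7 \cdot 206742}{1660794 - 189240} = \frac{\frac{3265249}{12} + 1447194}{1471554} = \frac{20631577}{12} \cdot \frac{1}{1471554} = \frac{20631577}{17658648}$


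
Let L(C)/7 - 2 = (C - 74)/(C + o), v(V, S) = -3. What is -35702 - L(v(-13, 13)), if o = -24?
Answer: -964871/27 ≈ -35736.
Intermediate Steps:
L(C) = 14 + 7*(-74 + C)/(-24 + C) (L(C) = 14 + 7*((C - 74)/(C - 24)) = 14 + 7*((-74 + C)/(-24 + C)) = 14 + 7*(-74 + C)/(-24 + C))
-35702 - L(v(-13, 13)) = -35702 - 7*(-122 + 3*(-3))/(-24 - 3) = -35702 - 7*(-122 - 9)/(-27) = -35702 - 7*(-1)*(-131)/27 = -35702 - 1*917/27 = -35702 - 917/27 = -964871/27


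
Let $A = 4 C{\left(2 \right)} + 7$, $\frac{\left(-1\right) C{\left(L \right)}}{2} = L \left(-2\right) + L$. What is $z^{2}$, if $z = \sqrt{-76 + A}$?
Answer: $-53$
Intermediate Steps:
$C{\left(L \right)} = 2 L$ ($C{\left(L \right)} = - 2 \left(L \left(-2\right) + L\right) = - 2 \left(- 2 L + L\right) = - 2 \left(- L\right) = 2 L$)
$A = 23$ ($A = 4 \cdot 2 \cdot 2 + 7 = 4 \cdot 4 + 7 = 16 + 7 = 23$)
$z = i \sqrt{53}$ ($z = \sqrt{-76 + 23} = \sqrt{-53} = i \sqrt{53} \approx 7.2801 i$)
$z^{2} = \left(i \sqrt{53}\right)^{2} = -53$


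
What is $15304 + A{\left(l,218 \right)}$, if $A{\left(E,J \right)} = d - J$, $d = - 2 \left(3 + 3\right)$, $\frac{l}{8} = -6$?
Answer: $15074$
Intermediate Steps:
$l = -48$ ($l = 8 \left(-6\right) = -48$)
$d = -12$ ($d = \left(-2\right) 6 = -12$)
$A{\left(E,J \right)} = -12 - J$
$15304 + A{\left(l,218 \right)} = 15304 - 230 = 15074$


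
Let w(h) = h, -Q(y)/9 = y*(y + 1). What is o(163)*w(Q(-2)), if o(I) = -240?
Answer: 4320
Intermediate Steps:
Q(y) = -9*y*(1 + y) (Q(y) = -9*y*(y + 1) = -9*y*(1 + y))
o(163)*w(Q(-2)) = -(-2160)*(-2)*(1 - 2) = -(-2160)*(-2)*(-1) = -240*(-18) = 4320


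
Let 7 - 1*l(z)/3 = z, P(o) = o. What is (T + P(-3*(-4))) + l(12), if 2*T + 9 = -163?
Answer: -89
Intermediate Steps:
T = -86 (T = -9/2 + (½)*(-163) = -9/2 - 163/2 = -86)
l(z) = 21 - 3*z
(T + P(-3*(-4))) + l(12) = (-86 - 3*(-4)) + (21 - 3*12) = (-86 + 12) + (21 - 36) = -74 - 15 = -89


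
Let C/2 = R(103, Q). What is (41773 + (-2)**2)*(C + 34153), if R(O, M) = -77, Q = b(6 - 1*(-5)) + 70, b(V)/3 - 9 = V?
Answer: 1420376223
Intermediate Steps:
b(V) = 27 + 3*V
Q = 130 (Q = (27 + 3*(6 - 1*(-5))) + 70 = (27 + 3*(6 + 5)) + 70 = (27 + 3*11) + 70 = (27 + 33) + 70 = 60 + 70 = 130)
C = -154 (C = 2*(-77) = -154)
(41773 + (-2)**2)*(C + 34153) = (41773 + (-2)**2)*(-154 + 34153) = (41773 + 4)*33999 = 41777*33999 = 1420376223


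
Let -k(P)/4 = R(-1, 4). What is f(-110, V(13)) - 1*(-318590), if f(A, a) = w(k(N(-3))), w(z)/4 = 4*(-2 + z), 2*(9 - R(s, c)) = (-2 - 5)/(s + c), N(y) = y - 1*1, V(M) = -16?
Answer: 953722/3 ≈ 3.1791e+5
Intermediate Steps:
N(y) = -1 + y (N(y) = y - 1 = -1 + y)
R(s, c) = 9 + 7/(2*(c + s)) (R(s, c) = 9 - (-2 - 5)/(2*(s + c)) = 9 - (-7)/(2*(c + s)) = 9 + 7/(2*(c + s)))
k(P) = -122/3 (k(P) = -4*(7/2 + 9*4 + 9*(-1))/(4 - 1) = -4*(7/2 + 36 - 9)/3 = -4*61/(3*2) = -4*61/6 = -122/3)
w(z) = -32 + 16*z (w(z) = 4*(4*(-2 + z)) = 4*(-8 + 4*z) = -32 + 16*z)
f(A, a) = -2048/3 (f(A, a) = -32 + 16*(-122/3) = -32 - 1952/3 = -2048/3)
f(-110, V(13)) - 1*(-318590) = -2048/3 - 1*(-318590) = -2048/3 + 318590 = 953722/3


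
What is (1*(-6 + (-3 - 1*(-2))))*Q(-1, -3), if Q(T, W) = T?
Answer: 7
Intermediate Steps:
(1*(-6 + (-3 - 1*(-2))))*Q(-1, -3) = (1*(-6 + (-3 - 1*(-2))))*(-1) = (1*(-6 + (-3 + 2)))*(-1) = (1*(-6 - 1))*(-1) = (1*(-7))*(-1) = -7*(-1) = 7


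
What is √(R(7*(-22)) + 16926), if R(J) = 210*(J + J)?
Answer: 3*I*√5306 ≈ 218.53*I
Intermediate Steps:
R(J) = 420*J (R(J) = 210*(2*J) = 420*J)
√(R(7*(-22)) + 16926) = √(420*(7*(-22)) + 16926) = √(420*(-154) + 16926) = √(-64680 + 16926) = √(-47754) = 3*I*√5306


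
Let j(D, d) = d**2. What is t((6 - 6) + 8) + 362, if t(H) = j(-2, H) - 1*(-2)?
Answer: 428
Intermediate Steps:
t(H) = 2 + H**2 (t(H) = H**2 - 1*(-2) = H**2 + 2 = 2 + H**2)
t((6 - 6) + 8) + 362 = (2 + ((6 - 6) + 8)**2) + 362 = (2 + (0 + 8)**2) + 362 = (2 + 8**2) + 362 = (2 + 64) + 362 = 66 + 362 = 428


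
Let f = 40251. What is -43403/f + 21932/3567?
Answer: 80885159/15952813 ≈ 5.0703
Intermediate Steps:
-43403/f + 21932/3567 = -43403/40251 + 21932/3567 = 80885159/15952813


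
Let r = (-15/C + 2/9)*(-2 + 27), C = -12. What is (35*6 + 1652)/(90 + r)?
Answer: 67032/4565 ≈ 14.684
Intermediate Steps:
r = 1325/36 (r = (-15/(-12) + 2/9)*(-2 + 27) = (-15*(-1/12) + 2*(1/9))*25 = (5/4 + 2/9)*25 = (53/36)*25 = 1325/36 ≈ 36.806)
(35*6 + 1652)/(90 + r) = (35*6 + 1652)/(90 + 1325/36) = (210 + 1652)/(4565/36) = 1862*(36/4565) = 67032/4565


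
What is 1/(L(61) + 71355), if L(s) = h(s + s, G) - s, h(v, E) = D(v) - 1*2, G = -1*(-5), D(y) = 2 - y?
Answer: 1/71172 ≈ 1.4050e-5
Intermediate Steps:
G = 5
h(v, E) = -v (h(v, E) = (2 - v) - 1*2 = (2 - v) - 2 = -v)
L(s) = -3*s (L(s) = -(s + s) - s = -2*s - s = -3*s)
1/(L(61) + 71355) = 1/(-3*61 + 71355) = 1/(-183 + 71355) = 1/71172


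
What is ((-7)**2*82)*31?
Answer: 124558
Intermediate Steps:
((-7)**2*82)*31 = (49*82)*31 = 4018*31 = 124558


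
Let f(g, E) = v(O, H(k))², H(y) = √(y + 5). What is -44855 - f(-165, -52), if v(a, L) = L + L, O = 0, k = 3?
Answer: -44887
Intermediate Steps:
H(y) = √(5 + y)
v(a, L) = 2*L
f(g, E) = 32 (f(g, E) = (2*√(5 + 3))² = (2*√8)² = (2*(2*√2))² = (4*√2)² = 32)
-44855 - f(-165, -52) = -44855 - 1*32 = -44855 - 32 = -44887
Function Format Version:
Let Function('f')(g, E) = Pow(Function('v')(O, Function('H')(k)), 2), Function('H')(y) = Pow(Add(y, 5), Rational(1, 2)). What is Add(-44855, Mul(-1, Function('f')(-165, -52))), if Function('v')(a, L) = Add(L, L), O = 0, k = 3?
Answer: -44887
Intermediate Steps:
Function('H')(y) = Pow(Add(5, y), Rational(1, 2))
Function('v')(a, L) = Mul(2, L)
Function('f')(g, E) = 32 (Function('f')(g, E) = Pow(Mul(2, Pow(Add(5, 3), Rational(1, 2))), 2) = Pow(Mul(2, Pow(8, Rational(1, 2))), 2) = Pow(Mul(2, Mul(2, Pow(2, Rational(1, 2)))), 2) = Pow(Mul(4, Pow(2, Rational(1, 2))), 2) = 32)
Add(-44855, Mul(-1, Function('f')(-165, -52))) = Add(-44855, Mul(-1, 32)) = Add(-44855, -32) = -44887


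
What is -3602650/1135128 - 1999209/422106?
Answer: -315838191221/39928694964 ≈ -7.9101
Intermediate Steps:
-3602650/1135128 - 1999209/422106 = -3602650*1/1135128 - 1999209*1/422106 = -1801325/567564 - 666403/140702 = -315838191221/39928694964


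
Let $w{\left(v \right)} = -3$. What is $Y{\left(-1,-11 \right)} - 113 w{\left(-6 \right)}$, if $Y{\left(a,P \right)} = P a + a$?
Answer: $349$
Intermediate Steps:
$Y{\left(a,P \right)} = a + P a$
$Y{\left(-1,-11 \right)} - 113 w{\left(-6 \right)} = - (1 - 11) - -339 = \left(-1\right) \left(-10\right) + 339 = 10 + 339 = 349$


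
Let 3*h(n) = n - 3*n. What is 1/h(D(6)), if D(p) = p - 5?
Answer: -3/2 ≈ -1.5000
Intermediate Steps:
D(p) = -5 + p
h(n) = -2*n/3 (h(n) = (n - 3*n)/3 = (-2*n)/3 = -2*n/3)
1/h(D(6)) = 1/(-2*(-5 + 6)/3) = 1/(-⅔*1) = 1/(-⅔) = -3/2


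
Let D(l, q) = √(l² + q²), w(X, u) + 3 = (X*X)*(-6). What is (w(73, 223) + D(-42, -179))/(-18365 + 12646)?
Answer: 1683/301 - √33805/5719 ≈ 5.5592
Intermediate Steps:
w(X, u) = -3 - 6*X² (w(X, u) = -3 + (X*X)*(-6) = -3 + X²*(-6) = -3 - 6*X²)
(w(73, 223) + D(-42, -179))/(-18365 + 12646) = ((-3 - 6*73²) + √((-42)² + (-179)²))/(-18365 + 12646) = ((-3 - 6*5329) + √(1764 + 32041))/(-5719) = ((-3 - 31974) + √33805)*(-1/5719) = (-31977 + √33805)*(-1/5719) = 1683/301 - √33805/5719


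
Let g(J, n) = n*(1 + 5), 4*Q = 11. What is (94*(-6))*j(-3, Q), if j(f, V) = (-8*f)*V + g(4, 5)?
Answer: -54144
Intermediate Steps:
Q = 11/4 (Q = (1/4)*11 = 11/4 ≈ 2.7500)
g(J, n) = 6*n (g(J, n) = n*6 = 6*n)
j(f, V) = 30 - 8*V*f (j(f, V) = (-8*f)*V + 6*5 = -8*V*f + 30 = 30 - 8*V*f)
(94*(-6))*j(-3, Q) = (94*(-6))*(30 - 8*11/4*(-3)) = -564*(30 + 66) = -564*96 = -54144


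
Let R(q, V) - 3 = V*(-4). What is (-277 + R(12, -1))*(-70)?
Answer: 18900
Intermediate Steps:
R(q, V) = 3 - 4*V (R(q, V) = 3 + V*(-4) = 3 - 4*V)
(-277 + R(12, -1))*(-70) = (-277 + (3 - 4*(-1)))*(-70) = (-277 + (3 + 4))*(-70) = (-277 + 7)*(-70) = -270*(-70) = 18900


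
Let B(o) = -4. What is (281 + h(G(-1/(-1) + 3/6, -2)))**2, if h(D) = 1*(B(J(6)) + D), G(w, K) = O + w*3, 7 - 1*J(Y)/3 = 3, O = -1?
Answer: 314721/4 ≈ 78680.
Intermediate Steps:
J(Y) = 12 (J(Y) = 21 - 3*3 = 21 - 9 = 12)
G(w, K) = -1 + 3*w (G(w, K) = -1 + w*3 = -1 + 3*w)
h(D) = -4 + D (h(D) = 1*(-4 + D) = -4 + D)
(281 + h(G(-1/(-1) + 3/6, -2)))**2 = (281 + (-4 + (-1 + 3*(-1/(-1) + 3/6))))**2 = (281 + (-4 + (-1 + 3*(-1*(-1) + 3*(1/6)))))**2 = (281 + (-4 + (-1 + 3*(1 + 1/2))))**2 = (281 + (-4 + (-1 + 3*(3/2))))**2 = (281 + (-4 + (-1 + 9/2)))**2 = (281 + (-4 + 7/2))**2 = (281 - 1/2)**2 = (561/2)**2 = 314721/4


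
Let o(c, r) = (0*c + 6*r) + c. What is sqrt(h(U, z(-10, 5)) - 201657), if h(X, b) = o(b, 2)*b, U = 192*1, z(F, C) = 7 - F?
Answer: 2*I*sqrt(50291) ≈ 448.51*I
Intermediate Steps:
o(c, r) = c + 6*r (o(c, r) = (0 + 6*r) + c = 6*r + c = c + 6*r)
U = 192
h(X, b) = b*(12 + b) (h(X, b) = (b + 6*2)*b = (b + 12)*b = (12 + b)*b = b*(12 + b))
sqrt(h(U, z(-10, 5)) - 201657) = sqrt((7 - 1*(-10))*(12 + (7 - 1*(-10))) - 201657) = sqrt((7 + 10)*(12 + (7 + 10)) - 201657) = sqrt(17*(12 + 17) - 201657) = sqrt(17*29 - 201657) = sqrt(493 - 201657) = sqrt(-201164) = 2*I*sqrt(50291)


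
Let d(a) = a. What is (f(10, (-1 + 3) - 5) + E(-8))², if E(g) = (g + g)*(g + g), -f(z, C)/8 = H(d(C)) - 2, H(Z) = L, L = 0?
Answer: 73984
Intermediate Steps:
H(Z) = 0
f(z, C) = 16 (f(z, C) = -8*(0 - 2) = -8*(-2) = 16)
E(g) = 4*g² (E(g) = (2*g)*(2*g) = 4*g²)
(f(10, (-1 + 3) - 5) + E(-8))² = (16 + 4*(-8)²)² = (16 + 4*64)² = (16 + 256)² = 272² = 73984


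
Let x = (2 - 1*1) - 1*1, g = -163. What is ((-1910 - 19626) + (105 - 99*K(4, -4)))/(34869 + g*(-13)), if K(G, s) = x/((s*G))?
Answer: -21431/36988 ≈ -0.57940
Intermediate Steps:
x = 0 (x = (2 - 1) - 1 = 1 - 1 = 0)
K(G, s) = 0 (K(G, s) = 0/((s*G)) = 0/((G*s)) = 0*(1/(G*s)) = 0)
((-1910 - 19626) + (105 - 99*K(4, -4)))/(34869 + g*(-13)) = ((-1910 - 19626) + (105 - 99*0))/(34869 - 163*(-13)) = (-21536 + (105 + 0))/(34869 + 2119) = (-21536 + 105)/36988 = -21431*1/36988 = -21431/36988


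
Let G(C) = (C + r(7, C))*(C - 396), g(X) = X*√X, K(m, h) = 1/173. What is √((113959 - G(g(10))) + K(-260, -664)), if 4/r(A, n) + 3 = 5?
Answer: 2*√(851113463 + 29480065*√10)/173 ≈ 355.26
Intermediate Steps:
K(m, h) = 1/173
r(A, n) = 2 (r(A, n) = 4/(-3 + 5) = 4/2 = 4*(½) = 2)
g(X) = X^(3/2)
G(C) = (-396 + C)*(2 + C) (G(C) = (C + 2)*(C - 396) = (2 + C)*(-396 + C) = (-396 + C)*(2 + C))
√((113959 - G(g(10))) + K(-260, -664)) = √((113959 - (-792 + (10^(3/2))² - 3940*√10)) + 1/173) = √((113959 - (-792 + (10*√10)² - 3940*√10)) + 1/173) = √((113959 - (-792 + 1000 - 3940*√10)) + 1/173) = √((113959 - (208 - 3940*√10)) + 1/173) = √((113959 + (-208 + 3940*√10)) + 1/173) = √((113751 + 3940*√10) + 1/173) = √(19678924/173 + 3940*√10)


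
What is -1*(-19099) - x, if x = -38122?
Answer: 57221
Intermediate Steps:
-1*(-19099) - x = -1*(-19099) - 1*(-38122) = 19099 + 38122 = 57221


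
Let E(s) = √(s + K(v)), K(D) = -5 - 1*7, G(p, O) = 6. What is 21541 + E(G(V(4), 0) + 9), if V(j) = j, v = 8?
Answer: 21541 + √3 ≈ 21543.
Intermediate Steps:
K(D) = -12 (K(D) = -5 - 7 = -12)
E(s) = √(-12 + s) (E(s) = √(s - 12) = √(-12 + s))
21541 + E(G(V(4), 0) + 9) = 21541 + √(-12 + (6 + 9)) = 21541 + √(-12 + 15) = 21541 + √3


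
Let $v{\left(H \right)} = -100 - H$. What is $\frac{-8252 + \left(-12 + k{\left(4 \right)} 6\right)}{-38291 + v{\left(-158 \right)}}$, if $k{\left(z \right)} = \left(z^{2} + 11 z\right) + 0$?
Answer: $\frac{608}{2941} \approx 0.20673$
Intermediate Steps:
$k{\left(z \right)} = z^{2} + 11 z$
$\frac{-8252 + \left(-12 + k{\left(4 \right)} 6\right)}{-38291 + v{\left(-158 \right)}} = \frac{-8252 - \left(12 - 4 \left(11 + 4\right) 6\right)}{-38291 - -58} = \frac{-8252 - \left(12 - 4 \cdot 15 \cdot 6\right)}{-38291 + \left(-100 + 158\right)} = \frac{-8252 + \left(-12 + 60 \cdot 6\right)}{-38291 + 58} = \frac{-8252 + \left(-12 + 360\right)}{-38233} = \left(-8252 + 348\right) \left(- \frac{1}{38233}\right) = \left(-7904\right) \left(- \frac{1}{38233}\right) = \frac{608}{2941}$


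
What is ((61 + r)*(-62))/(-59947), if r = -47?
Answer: 868/59947 ≈ 0.014479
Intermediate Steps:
((61 + r)*(-62))/(-59947) = ((61 - 47)*(-62))/(-59947) = (14*(-62))*(-1/59947) = -868*(-1/59947) = 868/59947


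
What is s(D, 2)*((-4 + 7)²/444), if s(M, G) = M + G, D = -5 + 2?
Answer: -3/148 ≈ -0.020270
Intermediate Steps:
D = -3
s(M, G) = G + M
s(D, 2)*((-4 + 7)²/444) = (2 - 3)*((-4 + 7)²/444) = -3²/444 = -9/444 = -1*3/148 = -3/148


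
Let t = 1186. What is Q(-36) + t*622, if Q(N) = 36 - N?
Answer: 737764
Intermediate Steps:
Q(-36) + t*622 = (36 - 1*(-36)) + 1186*622 = (36 + 36) + 737692 = 72 + 737692 = 737764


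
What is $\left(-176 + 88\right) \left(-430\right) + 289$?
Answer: $38129$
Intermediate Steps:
$\left(-176 + 88\right) \left(-430\right) + 289 = \left(-88\right) \left(-430\right) + 289 = 37840 + 289 = 38129$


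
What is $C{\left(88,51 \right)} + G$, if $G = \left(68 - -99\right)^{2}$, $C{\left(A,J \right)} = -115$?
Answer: $27774$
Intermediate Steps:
$G = 27889$ ($G = \left(68 + 99\right)^{2} = 167^{2} = 27889$)
$C{\left(88,51 \right)} + G = -115 + 27889 = 27774$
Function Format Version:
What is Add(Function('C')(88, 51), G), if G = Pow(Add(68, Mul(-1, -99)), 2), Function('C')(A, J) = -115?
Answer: 27774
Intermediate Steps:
G = 27889 (G = Pow(Add(68, 99), 2) = Pow(167, 2) = 27889)
Add(Function('C')(88, 51), G) = Add(-115, 27889) = 27774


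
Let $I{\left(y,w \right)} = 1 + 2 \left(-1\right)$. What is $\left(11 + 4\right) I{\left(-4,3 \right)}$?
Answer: $-15$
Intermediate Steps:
$I{\left(y,w \right)} = -1$ ($I{\left(y,w \right)} = 1 - 2 = -1$)
$\left(11 + 4\right) I{\left(-4,3 \right)} = \left(11 + 4\right) \left(-1\right) = 15 \left(-1\right) = -15$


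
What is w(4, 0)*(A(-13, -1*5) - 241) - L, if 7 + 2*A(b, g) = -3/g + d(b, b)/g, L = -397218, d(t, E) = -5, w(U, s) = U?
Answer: 1981216/5 ≈ 3.9624e+5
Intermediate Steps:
A(b, g) = -7/2 - 4/g (A(b, g) = -7/2 + (-3/g - 5/g)/2 = -7/2 + (-8/g)/2 = -7/2 - 4/g)
w(4, 0)*(A(-13, -1*5) - 241) - L = 4*((-7/2 - 4/((-1*5))) - 241) - 1*(-397218) = 4*((-7/2 - 4/(-5)) - 241) + 397218 = 4*((-7/2 - 4*(-⅕)) - 241) + 397218 = 4*((-7/2 + ⅘) - 241) + 397218 = 4*(-27/10 - 241) + 397218 = 4*(-2437/10) + 397218 = -4874/5 + 397218 = 1981216/5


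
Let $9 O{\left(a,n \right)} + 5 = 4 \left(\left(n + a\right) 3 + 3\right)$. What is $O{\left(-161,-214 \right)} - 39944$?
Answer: $- \frac{363989}{9} \approx -40443.0$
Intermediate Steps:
$O{\left(a,n \right)} = \frac{7}{9} + \frac{4 a}{3} + \frac{4 n}{3}$ ($O{\left(a,n \right)} = - \frac{5}{9} + \frac{4 \left(\left(n + a\right) 3 + 3\right)}{9} = - \frac{5}{9} + \frac{4 \left(\left(a + n\right) 3 + 3\right)}{9} = - \frac{5}{9} + \frac{4 \left(\left(3 a + 3 n\right) + 3\right)}{9} = - \frac{5}{9} + \frac{4 \left(3 + 3 a + 3 n\right)}{9} = - \frac{5}{9} + \frac{12 + 12 a + 12 n}{9} = - \frac{5}{9} + \left(\frac{4}{3} + \frac{4 a}{3} + \frac{4 n}{3}\right) = \frac{7}{9} + \frac{4 a}{3} + \frac{4 n}{3}$)
$O{\left(-161,-214 \right)} - 39944 = \left(\frac{7}{9} + \frac{4}{3} \left(-161\right) + \frac{4}{3} \left(-214\right)\right) - 39944 = \left(\frac{7}{9} - \frac{644}{3} - \frac{856}{3}\right) - 39944 = - \frac{4493}{9} - 39944 = - \frac{363989}{9}$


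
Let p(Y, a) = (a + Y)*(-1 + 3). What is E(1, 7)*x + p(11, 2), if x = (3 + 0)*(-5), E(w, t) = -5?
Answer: 101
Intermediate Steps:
p(Y, a) = 2*Y + 2*a (p(Y, a) = (Y + a)*2 = 2*Y + 2*a)
x = -15 (x = 3*(-5) = -15)
E(1, 7)*x + p(11, 2) = -5*(-15) + (2*11 + 2*2) = 75 + (22 + 4) = 75 + 26 = 101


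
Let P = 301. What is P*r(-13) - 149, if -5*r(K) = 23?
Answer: -7668/5 ≈ -1533.6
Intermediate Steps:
r(K) = -23/5 (r(K) = -⅕*23 = -23/5)
P*r(-13) - 149 = 301*(-23/5) - 149 = -6923/5 - 149 = -7668/5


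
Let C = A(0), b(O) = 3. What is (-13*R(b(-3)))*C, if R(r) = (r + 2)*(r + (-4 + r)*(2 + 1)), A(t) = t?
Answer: 0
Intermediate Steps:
C = 0
R(r) = (-12 + 4*r)*(2 + r) (R(r) = (2 + r)*(r + (-4 + r)*3) = (2 + r)*(r + (-12 + 3*r)) = (2 + r)*(-12 + 4*r) = (-12 + 4*r)*(2 + r))
(-13*R(b(-3)))*C = -13*(-24 - 4*3 + 4*3**2)*0 = -13*(-24 - 12 + 4*9)*0 = -13*(-24 - 12 + 36)*0 = -13*0*0 = 0*0 = 0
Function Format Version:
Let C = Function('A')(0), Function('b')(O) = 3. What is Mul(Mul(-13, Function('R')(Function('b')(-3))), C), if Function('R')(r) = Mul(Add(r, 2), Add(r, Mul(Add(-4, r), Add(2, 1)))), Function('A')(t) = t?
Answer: 0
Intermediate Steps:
C = 0
Function('R')(r) = Mul(Add(-12, Mul(4, r)), Add(2, r)) (Function('R')(r) = Mul(Add(2, r), Add(r, Mul(Add(-4, r), 3))) = Mul(Add(2, r), Add(r, Add(-12, Mul(3, r)))) = Mul(Add(2, r), Add(-12, Mul(4, r))) = Mul(Add(-12, Mul(4, r)), Add(2, r)))
Mul(Mul(-13, Function('R')(Function('b')(-3))), C) = Mul(Mul(-13, Add(-24, Mul(-4, 3), Mul(4, Pow(3, 2)))), 0) = Mul(Mul(-13, Add(-24, -12, Mul(4, 9))), 0) = Mul(Mul(-13, Add(-24, -12, 36)), 0) = Mul(Mul(-13, 0), 0) = Mul(0, 0) = 0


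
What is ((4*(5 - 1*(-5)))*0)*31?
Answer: 0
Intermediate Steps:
((4*(5 - 1*(-5)))*0)*31 = ((4*(5 + 5))*0)*31 = ((4*10)*0)*31 = (40*0)*31 = 0*31 = 0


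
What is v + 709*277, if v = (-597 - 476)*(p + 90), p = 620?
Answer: -565437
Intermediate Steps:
v = -761830 (v = (-597 - 476)*(620 + 90) = -1073*710 = -761830)
v + 709*277 = -761830 + 709*277 = -761830 + 196393 = -565437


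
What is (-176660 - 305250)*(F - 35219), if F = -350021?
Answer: 185651008400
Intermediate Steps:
(-176660 - 305250)*(F - 35219) = (-176660 - 305250)*(-350021 - 35219) = -481910*(-385240) = 185651008400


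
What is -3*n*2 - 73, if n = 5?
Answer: -103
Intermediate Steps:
-3*n*2 - 73 = -3*5*2 - 73 = -15*2 - 73 = -30 - 73 = -103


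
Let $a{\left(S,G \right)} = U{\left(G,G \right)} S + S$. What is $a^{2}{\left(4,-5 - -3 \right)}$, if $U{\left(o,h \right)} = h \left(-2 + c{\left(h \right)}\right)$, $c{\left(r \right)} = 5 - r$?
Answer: $1296$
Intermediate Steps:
$U{\left(o,h \right)} = h \left(3 - h\right)$ ($U{\left(o,h \right)} = h \left(-2 - \left(-5 + h\right)\right) = h \left(3 - h\right)$)
$a{\left(S,G \right)} = S + G S \left(3 - G\right)$ ($a{\left(S,G \right)} = G \left(3 - G\right) S + S = G S \left(3 - G\right) + S = S + G S \left(3 - G\right)$)
$a^{2}{\left(4,-5 - -3 \right)} = \left(\left(-1\right) 4 \left(-1 + \left(-5 - -3\right) \left(-3 - 2\right)\right)\right)^{2} = \left(\left(-1\right) 4 \left(-1 + \left(-5 + 3\right) \left(-3 + \left(-5 + 3\right)\right)\right)\right)^{2} = \left(\left(-1\right) 4 \left(-1 - 2 \left(-3 - 2\right)\right)\right)^{2} = \left(\left(-1\right) 4 \left(-1 - -10\right)\right)^{2} = \left(\left(-1\right) 4 \left(-1 + 10\right)\right)^{2} = \left(\left(-1\right) 4 \cdot 9\right)^{2} = \left(-36\right)^{2} = 1296$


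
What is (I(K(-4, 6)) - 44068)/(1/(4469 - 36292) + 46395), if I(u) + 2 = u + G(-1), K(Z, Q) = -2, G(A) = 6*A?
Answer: -701347097/738214042 ≈ -0.95006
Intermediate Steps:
I(u) = -8 + u (I(u) = -2 + (u + 6*(-1)) = -2 + (u - 6) = -2 + (-6 + u) = -8 + u)
(I(K(-4, 6)) - 44068)/(1/(4469 - 36292) + 46395) = ((-8 - 2) - 44068)/(1/(4469 - 36292) + 46395) = (-10 - 44068)/(1/(-31823) + 46395) = -44078/(-1/31823 + 46395) = -44078/1476428084/31823 = -44078*31823/1476428084 = -701347097/738214042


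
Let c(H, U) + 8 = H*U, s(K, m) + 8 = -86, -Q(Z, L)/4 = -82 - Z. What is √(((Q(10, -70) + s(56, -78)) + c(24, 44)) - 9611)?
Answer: 3*I*√921 ≈ 91.044*I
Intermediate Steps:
Q(Z, L) = 328 + 4*Z (Q(Z, L) = -4*(-82 - Z) = 328 + 4*Z)
s(K, m) = -94 (s(K, m) = -8 - 86 = -94)
c(H, U) = -8 + H*U
√(((Q(10, -70) + s(56, -78)) + c(24, 44)) - 9611) = √((((328 + 4*10) - 94) + (-8 + 24*44)) - 9611) = √((((328 + 40) - 94) + (-8 + 1056)) - 9611) = √(((368 - 94) + 1048) - 9611) = √((274 + 1048) - 9611) = √(1322 - 9611) = √(-8289) = 3*I*√921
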